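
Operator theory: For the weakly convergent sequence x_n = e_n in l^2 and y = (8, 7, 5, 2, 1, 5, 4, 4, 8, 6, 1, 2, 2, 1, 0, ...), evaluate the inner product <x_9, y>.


x_9 = e_9 is the standard basis vector with 1 in position 9.
<x_9, y> = y_9 = 8
As n -> infinity, <x_n, y> -> 0, confirming weak convergence of (x_n) to 0.

8


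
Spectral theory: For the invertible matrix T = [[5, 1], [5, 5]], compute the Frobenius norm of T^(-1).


det(T) = 5*5 - 1*5 = 20
T^(-1) = (1/20) * [[5, -1], [-5, 5]] = [[0.2500, -0.0500], [-0.2500, 0.2500]]
||T^(-1)||_F^2 = 0.2500^2 + (-0.0500)^2 + (-0.2500)^2 + 0.2500^2 = 0.1900
||T^(-1)||_F = sqrt(0.1900) = 0.4359

0.4359


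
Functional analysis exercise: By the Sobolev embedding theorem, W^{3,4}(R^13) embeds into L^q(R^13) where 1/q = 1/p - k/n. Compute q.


Using the Sobolev embedding formula: 1/q = 1/p - k/n
1/q = 1/4 - 3/13 = 1/52
q = 1/(1/52) = 52

52.0000


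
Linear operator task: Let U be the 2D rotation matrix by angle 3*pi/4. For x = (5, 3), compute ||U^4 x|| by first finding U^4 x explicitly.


U is a rotation by theta = 3*pi/4
U^4 = rotation by 4*theta = 12*pi/4 = 4*pi/4 (mod 2*pi)
cos(4*pi/4) = -1.0000, sin(4*pi/4) = 0.0000
U^4 x = (-1.0000 * 5 - 0.0000 * 3, 0.0000 * 5 + -1.0000 * 3)
= (-5.0000, -3.0000)
||U^4 x|| = sqrt((-5.0000)^2 + (-3.0000)^2) = sqrt(34.0000) = 5.8310

5.8310


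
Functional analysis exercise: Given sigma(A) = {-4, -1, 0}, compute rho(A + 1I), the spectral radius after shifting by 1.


Spectrum of A + 1I = {-3, 0, 1}
Spectral radius = max |lambda| over the shifted spectrum
= max(3, 0, 1) = 3

3


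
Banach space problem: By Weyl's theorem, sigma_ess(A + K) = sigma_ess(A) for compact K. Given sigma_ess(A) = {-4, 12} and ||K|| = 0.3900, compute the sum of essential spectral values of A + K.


By Weyl's theorem, the essential spectrum is invariant under compact perturbations.
sigma_ess(A + K) = sigma_ess(A) = {-4, 12}
Sum = -4 + 12 = 8

8


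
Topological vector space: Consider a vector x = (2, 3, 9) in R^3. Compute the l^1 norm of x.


The l^1 norm equals the sum of absolute values of all components.
||x||_1 = 2 + 3 + 9
= 14

14.0000


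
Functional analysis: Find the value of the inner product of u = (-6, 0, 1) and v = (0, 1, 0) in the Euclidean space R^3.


Computing the standard inner product <u, v> = sum u_i * v_i
= -6*0 + 0*1 + 1*0
= 0 + 0 + 0
= 0

0


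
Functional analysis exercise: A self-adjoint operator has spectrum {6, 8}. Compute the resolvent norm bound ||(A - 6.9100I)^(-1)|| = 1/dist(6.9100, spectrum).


dist(6.9100, {6, 8}) = min(|6.9100 - 6|, |6.9100 - 8|)
= min(0.9100, 1.0900) = 0.9100
Resolvent bound = 1/0.9100 = 1.0989

1.0989


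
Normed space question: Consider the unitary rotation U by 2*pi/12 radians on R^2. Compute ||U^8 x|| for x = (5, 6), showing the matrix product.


U is a rotation by theta = 2*pi/12
U^8 = rotation by 8*theta = 16*pi/12
cos(16*pi/12) = -0.5000, sin(16*pi/12) = -0.8660
U^8 x = (-0.5000 * 5 - -0.8660 * 6, -0.8660 * 5 + -0.5000 * 6)
= (2.6962, -7.3301)
||U^8 x|| = sqrt(2.6962^2 + (-7.3301)^2) = sqrt(61.0000) = 7.8102

7.8102


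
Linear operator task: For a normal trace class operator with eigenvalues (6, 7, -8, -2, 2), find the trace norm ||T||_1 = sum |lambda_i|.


For a normal operator, singular values equal |eigenvalues|.
Trace norm = sum |lambda_i| = 6 + 7 + 8 + 2 + 2
= 25

25


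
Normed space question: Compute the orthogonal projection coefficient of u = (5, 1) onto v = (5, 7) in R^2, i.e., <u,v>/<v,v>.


Computing <u,v> = 5*5 + 1*7 = 32
Computing <v,v> = 5^2 + 7^2 = 74
Projection coefficient = 32/74 = 0.4324

0.4324


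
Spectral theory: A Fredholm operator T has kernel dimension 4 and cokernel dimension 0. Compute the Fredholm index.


The Fredholm index is defined as ind(T) = dim(ker T) - dim(coker T)
= 4 - 0
= 4

4


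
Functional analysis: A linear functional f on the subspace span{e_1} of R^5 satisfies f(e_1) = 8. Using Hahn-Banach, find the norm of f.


The norm of f is given by ||f|| = sup_{||x||=1} |f(x)|.
On span{e_1}, ||e_1|| = 1, so ||f|| = |f(e_1)| / ||e_1||
= |8| / 1 = 8.0000

8.0000


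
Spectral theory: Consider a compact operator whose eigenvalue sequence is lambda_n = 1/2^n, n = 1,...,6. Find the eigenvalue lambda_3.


The eigenvalue formula gives lambda_3 = 1/2^3
= 1/8
= 0.1250

0.1250


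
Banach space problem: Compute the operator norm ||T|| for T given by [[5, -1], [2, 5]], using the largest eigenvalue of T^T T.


A^T A = [[29, 5], [5, 26]]
trace(A^T A) = 55, det(A^T A) = 729
discriminant = 55^2 - 4*729 = 109
Largest eigenvalue of A^T A = (trace + sqrt(disc))/2 = 32.7202
||T|| = sqrt(32.7202) = 5.7202

5.7202


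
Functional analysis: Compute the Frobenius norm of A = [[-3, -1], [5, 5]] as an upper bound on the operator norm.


||A||_F^2 = sum a_ij^2
= (-3)^2 + (-1)^2 + 5^2 + 5^2
= 9 + 1 + 25 + 25 = 60
||A||_F = sqrt(60) = 7.7460

7.7460


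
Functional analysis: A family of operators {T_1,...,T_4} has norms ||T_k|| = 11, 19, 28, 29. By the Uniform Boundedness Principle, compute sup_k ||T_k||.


By the Uniform Boundedness Principle, the supremum of norms is finite.
sup_k ||T_k|| = max(11, 19, 28, 29) = 29

29


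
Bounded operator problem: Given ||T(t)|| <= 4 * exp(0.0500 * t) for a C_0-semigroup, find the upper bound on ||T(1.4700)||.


||T(1.4700)|| <= 4 * exp(0.0500 * 1.4700)
= 4 * exp(0.0735)
= 4 * 1.0763
= 4.3051

4.3051


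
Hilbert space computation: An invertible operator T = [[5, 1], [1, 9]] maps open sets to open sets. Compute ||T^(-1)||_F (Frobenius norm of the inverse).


det(T) = 5*9 - 1*1 = 44
T^(-1) = (1/44) * [[9, -1], [-1, 5]] = [[0.2045, -0.0227], [-0.0227, 0.1136]]
||T^(-1)||_F^2 = 0.2045^2 + (-0.0227)^2 + (-0.0227)^2 + 0.1136^2 = 0.0558
||T^(-1)||_F = sqrt(0.0558) = 0.2362

0.2362


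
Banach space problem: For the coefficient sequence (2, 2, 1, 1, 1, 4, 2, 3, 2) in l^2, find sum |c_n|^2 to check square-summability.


sum |c_n|^2 = 2^2 + 2^2 + 1^2 + 1^2 + 1^2 + 4^2 + 2^2 + 3^2 + 2^2
= 4 + 4 + 1 + 1 + 1 + 16 + 4 + 9 + 4
= 44

44


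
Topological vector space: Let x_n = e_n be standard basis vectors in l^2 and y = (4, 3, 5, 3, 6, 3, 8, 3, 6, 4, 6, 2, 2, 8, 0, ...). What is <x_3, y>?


x_3 = e_3 is the standard basis vector with 1 in position 3.
<x_3, y> = y_3 = 5
As n -> infinity, <x_n, y> -> 0, confirming weak convergence of (x_n) to 0.

5


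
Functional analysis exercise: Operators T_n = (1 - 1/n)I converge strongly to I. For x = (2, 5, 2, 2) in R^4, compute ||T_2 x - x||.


T_2 x - x = (1 - 1/2)x - x = -x/2
||x|| = sqrt(37) = 6.0828
||T_2 x - x|| = ||x||/2 = 6.0828/2 = 3.0414

3.0414


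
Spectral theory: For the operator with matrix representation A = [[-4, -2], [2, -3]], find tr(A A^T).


trace(A * A^T) = sum of squares of all entries
= (-4)^2 + (-2)^2 + 2^2 + (-3)^2
= 16 + 4 + 4 + 9
= 33

33


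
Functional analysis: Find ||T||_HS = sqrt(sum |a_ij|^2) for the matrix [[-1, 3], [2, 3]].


The Hilbert-Schmidt norm is sqrt(sum of squares of all entries).
Sum of squares = (-1)^2 + 3^2 + 2^2 + 3^2
= 1 + 9 + 4 + 9 = 23
||T||_HS = sqrt(23) = 4.7958

4.7958


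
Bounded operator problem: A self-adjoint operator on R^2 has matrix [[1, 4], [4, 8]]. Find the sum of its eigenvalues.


For a self-adjoint (symmetric) matrix, the eigenvalues are real.
The sum of eigenvalues equals the trace of the matrix.
trace = 1 + 8 = 9

9


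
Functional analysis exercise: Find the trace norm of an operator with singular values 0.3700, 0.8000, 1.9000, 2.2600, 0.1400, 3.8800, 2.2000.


The nuclear norm is the sum of all singular values.
||T||_1 = 0.3700 + 0.8000 + 1.9000 + 2.2600 + 0.1400 + 3.8800 + 2.2000
= 11.5500

11.5500


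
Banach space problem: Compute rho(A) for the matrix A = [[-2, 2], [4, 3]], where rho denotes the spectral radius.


For a 2x2 matrix, eigenvalues satisfy lambda^2 - (trace)*lambda + det = 0
trace = -2 + 3 = 1
det = -2*3 - 2*4 = -14
discriminant = 1^2 - 4*(-14) = 57
spectral radius = max |eigenvalue| = 4.2749

4.2749


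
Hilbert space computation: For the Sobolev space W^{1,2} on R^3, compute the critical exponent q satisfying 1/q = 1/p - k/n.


Using the Sobolev embedding formula: 1/q = 1/p - k/n
1/q = 1/2 - 1/3 = 1/6
q = 1/(1/6) = 6

6.0000


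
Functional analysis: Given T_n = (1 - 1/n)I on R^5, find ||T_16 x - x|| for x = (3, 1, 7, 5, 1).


T_16 x - x = (1 - 1/16)x - x = -x/16
||x|| = sqrt(85) = 9.2195
||T_16 x - x|| = ||x||/16 = 9.2195/16 = 0.5762

0.5762


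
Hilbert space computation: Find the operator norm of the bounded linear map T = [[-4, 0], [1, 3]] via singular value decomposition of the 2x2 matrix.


A^T A = [[17, 3], [3, 9]]
trace(A^T A) = 26, det(A^T A) = 144
discriminant = 26^2 - 4*144 = 100
Largest eigenvalue of A^T A = (trace + sqrt(disc))/2 = 18.0000
||T|| = sqrt(18.0000) = 4.2426

4.2426


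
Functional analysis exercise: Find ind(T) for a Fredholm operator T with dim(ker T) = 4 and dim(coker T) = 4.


The Fredholm index is defined as ind(T) = dim(ker T) - dim(coker T)
= 4 - 4
= 0

0


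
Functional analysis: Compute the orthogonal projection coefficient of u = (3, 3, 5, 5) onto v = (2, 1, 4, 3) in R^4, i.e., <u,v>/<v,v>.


Computing <u,v> = 3*2 + 3*1 + 5*4 + 5*3 = 44
Computing <v,v> = 2^2 + 1^2 + 4^2 + 3^2 = 30
Projection coefficient = 44/30 = 1.4667

1.4667


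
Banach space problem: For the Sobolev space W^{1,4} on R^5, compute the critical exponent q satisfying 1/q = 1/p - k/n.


Using the Sobolev embedding formula: 1/q = 1/p - k/n
1/q = 1/4 - 1/5 = 1/20
q = 1/(1/20) = 20

20.0000


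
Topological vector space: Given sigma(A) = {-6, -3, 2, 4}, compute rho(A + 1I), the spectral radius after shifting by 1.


Spectrum of A + 1I = {-5, -2, 3, 5}
Spectral radius = max |lambda| over the shifted spectrum
= max(5, 2, 3, 5) = 5

5


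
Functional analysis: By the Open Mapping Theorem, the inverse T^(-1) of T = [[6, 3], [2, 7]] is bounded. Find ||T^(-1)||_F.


det(T) = 6*7 - 3*2 = 36
T^(-1) = (1/36) * [[7, -3], [-2, 6]] = [[0.1944, -0.0833], [-0.0556, 0.1667]]
||T^(-1)||_F^2 = 0.1944^2 + (-0.0833)^2 + (-0.0556)^2 + 0.1667^2 = 0.0756
||T^(-1)||_F = sqrt(0.0756) = 0.2750

0.2750


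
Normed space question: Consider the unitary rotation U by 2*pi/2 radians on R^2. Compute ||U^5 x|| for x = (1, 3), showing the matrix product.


U is a rotation by theta = 2*pi/2
U^5 = rotation by 5*theta = 10*pi/2 = 2*pi/2 (mod 2*pi)
cos(2*pi/2) = -1.0000, sin(2*pi/2) = 0.0000
U^5 x = (-1.0000 * 1 - 0.0000 * 3, 0.0000 * 1 + -1.0000 * 3)
= (-1.0000, -3.0000)
||U^5 x|| = sqrt((-1.0000)^2 + (-3.0000)^2) = sqrt(10.0000) = 3.1623

3.1623


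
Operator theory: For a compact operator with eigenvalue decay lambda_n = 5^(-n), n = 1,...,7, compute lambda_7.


The eigenvalue formula gives lambda_7 = 1/5^7
= 1/78125
= 1.2800e-05

1.2800e-05


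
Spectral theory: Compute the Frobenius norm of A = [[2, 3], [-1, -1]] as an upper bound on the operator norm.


||A||_F^2 = sum a_ij^2
= 2^2 + 3^2 + (-1)^2 + (-1)^2
= 4 + 9 + 1 + 1 = 15
||A||_F = sqrt(15) = 3.8730

3.8730


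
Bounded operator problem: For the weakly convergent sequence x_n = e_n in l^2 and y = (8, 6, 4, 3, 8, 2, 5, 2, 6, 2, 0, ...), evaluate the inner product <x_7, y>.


x_7 = e_7 is the standard basis vector with 1 in position 7.
<x_7, y> = y_7 = 5
As n -> infinity, <x_n, y> -> 0, confirming weak convergence of (x_n) to 0.

5


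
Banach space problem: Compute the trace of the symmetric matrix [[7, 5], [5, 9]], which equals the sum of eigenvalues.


For a self-adjoint (symmetric) matrix, the eigenvalues are real.
The sum of eigenvalues equals the trace of the matrix.
trace = 7 + 9 = 16

16


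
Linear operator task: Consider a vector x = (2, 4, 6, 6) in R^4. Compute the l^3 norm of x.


The l^3 norm = (sum |x_i|^3)^(1/3)
Sum of 3th powers = 8 + 64 + 216 + 216 = 504
||x||_3 = (504)^(1/3) = 7.9581

7.9581


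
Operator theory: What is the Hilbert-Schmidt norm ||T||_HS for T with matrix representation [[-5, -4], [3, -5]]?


The Hilbert-Schmidt norm is sqrt(sum of squares of all entries).
Sum of squares = (-5)^2 + (-4)^2 + 3^2 + (-5)^2
= 25 + 16 + 9 + 25 = 75
||T||_HS = sqrt(75) = 8.6603

8.6603


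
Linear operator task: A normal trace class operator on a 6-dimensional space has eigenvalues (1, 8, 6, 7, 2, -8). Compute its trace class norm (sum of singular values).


For a normal operator, singular values equal |eigenvalues|.
Trace norm = sum |lambda_i| = 1 + 8 + 6 + 7 + 2 + 8
= 32

32


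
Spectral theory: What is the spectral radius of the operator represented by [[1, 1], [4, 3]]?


For a 2x2 matrix, eigenvalues satisfy lambda^2 - (trace)*lambda + det = 0
trace = 1 + 3 = 4
det = 1*3 - 1*4 = -1
discriminant = 4^2 - 4*(-1) = 20
spectral radius = max |eigenvalue| = 4.2361

4.2361


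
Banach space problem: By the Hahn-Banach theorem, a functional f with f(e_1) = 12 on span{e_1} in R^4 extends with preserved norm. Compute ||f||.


The norm of f is given by ||f|| = sup_{||x||=1} |f(x)|.
On span{e_1}, ||e_1|| = 1, so ||f|| = |f(e_1)| / ||e_1||
= |12| / 1 = 12.0000

12.0000


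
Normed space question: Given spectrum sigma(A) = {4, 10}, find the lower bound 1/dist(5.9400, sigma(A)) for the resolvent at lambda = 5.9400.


dist(5.9400, {4, 10}) = min(|5.9400 - 4|, |5.9400 - 10|)
= min(1.9400, 4.0600) = 1.9400
Resolvent bound = 1/1.9400 = 0.5155

0.5155


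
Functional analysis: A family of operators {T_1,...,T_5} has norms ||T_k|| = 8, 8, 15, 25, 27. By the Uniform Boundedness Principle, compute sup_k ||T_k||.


By the Uniform Boundedness Principle, the supremum of norms is finite.
sup_k ||T_k|| = max(8, 8, 15, 25, 27) = 27

27


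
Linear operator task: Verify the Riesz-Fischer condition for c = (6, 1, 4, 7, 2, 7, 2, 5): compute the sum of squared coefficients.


sum |c_n|^2 = 6^2 + 1^2 + 4^2 + 7^2 + 2^2 + 7^2 + 2^2 + 5^2
= 36 + 1 + 16 + 49 + 4 + 49 + 4 + 25
= 184

184


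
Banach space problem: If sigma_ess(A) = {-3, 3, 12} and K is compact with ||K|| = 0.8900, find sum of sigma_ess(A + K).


By Weyl's theorem, the essential spectrum is invariant under compact perturbations.
sigma_ess(A + K) = sigma_ess(A) = {-3, 3, 12}
Sum = -3 + 3 + 12 = 12

12


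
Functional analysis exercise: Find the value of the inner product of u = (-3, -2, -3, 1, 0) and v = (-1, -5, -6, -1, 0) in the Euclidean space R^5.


Computing the standard inner product <u, v> = sum u_i * v_i
= -3*-1 + -2*-5 + -3*-6 + 1*-1 + 0*0
= 3 + 10 + 18 + -1 + 0
= 30

30


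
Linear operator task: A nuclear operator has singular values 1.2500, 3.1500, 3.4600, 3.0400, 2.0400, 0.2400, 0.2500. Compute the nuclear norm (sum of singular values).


The nuclear norm is the sum of all singular values.
||T||_1 = 1.2500 + 3.1500 + 3.4600 + 3.0400 + 2.0400 + 0.2400 + 0.2500
= 13.4300

13.4300


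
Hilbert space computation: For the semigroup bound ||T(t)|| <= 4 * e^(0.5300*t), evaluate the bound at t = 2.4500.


||T(2.4500)|| <= 4 * exp(0.5300 * 2.4500)
= 4 * exp(1.2985)
= 4 * 3.6638
= 14.6552

14.6552


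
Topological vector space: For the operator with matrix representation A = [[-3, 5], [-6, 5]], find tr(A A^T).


trace(A * A^T) = sum of squares of all entries
= (-3)^2 + 5^2 + (-6)^2 + 5^2
= 9 + 25 + 36 + 25
= 95

95


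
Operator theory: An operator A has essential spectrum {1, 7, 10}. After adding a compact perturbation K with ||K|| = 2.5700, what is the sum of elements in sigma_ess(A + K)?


By Weyl's theorem, the essential spectrum is invariant under compact perturbations.
sigma_ess(A + K) = sigma_ess(A) = {1, 7, 10}
Sum = 1 + 7 + 10 = 18

18


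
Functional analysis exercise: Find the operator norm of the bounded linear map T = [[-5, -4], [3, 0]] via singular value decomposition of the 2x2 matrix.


A^T A = [[34, 20], [20, 16]]
trace(A^T A) = 50, det(A^T A) = 144
discriminant = 50^2 - 4*144 = 1924
Largest eigenvalue of A^T A = (trace + sqrt(disc))/2 = 46.9317
||T|| = sqrt(46.9317) = 6.8507

6.8507


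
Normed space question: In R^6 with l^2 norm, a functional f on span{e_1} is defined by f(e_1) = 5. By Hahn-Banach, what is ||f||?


The norm of f is given by ||f|| = sup_{||x||=1} |f(x)|.
On span{e_1}, ||e_1|| = 1, so ||f|| = |f(e_1)| / ||e_1||
= |5| / 1 = 5.0000

5.0000


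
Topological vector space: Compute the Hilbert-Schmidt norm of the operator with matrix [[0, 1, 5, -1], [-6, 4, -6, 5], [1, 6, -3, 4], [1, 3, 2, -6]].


The Hilbert-Schmidt norm is sqrt(sum of squares of all entries).
Sum of squares = 0^2 + 1^2 + 5^2 + (-1)^2 + (-6)^2 + 4^2 + (-6)^2 + 5^2 + 1^2 + 6^2 + (-3)^2 + 4^2 + 1^2 + 3^2 + 2^2 + (-6)^2
= 0 + 1 + 25 + 1 + 36 + 16 + 36 + 25 + 1 + 36 + 9 + 16 + 1 + 9 + 4 + 36 = 252
||T||_HS = sqrt(252) = 15.8745

15.8745


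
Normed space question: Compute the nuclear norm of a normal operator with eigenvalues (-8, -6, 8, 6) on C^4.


For a normal operator, singular values equal |eigenvalues|.
Trace norm = sum |lambda_i| = 8 + 6 + 8 + 6
= 28

28


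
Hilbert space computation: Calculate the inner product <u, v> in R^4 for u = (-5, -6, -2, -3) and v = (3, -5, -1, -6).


Computing the standard inner product <u, v> = sum u_i * v_i
= -5*3 + -6*-5 + -2*-1 + -3*-6
= -15 + 30 + 2 + 18
= 35

35


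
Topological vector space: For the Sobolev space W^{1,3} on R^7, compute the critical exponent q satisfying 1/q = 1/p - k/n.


Using the Sobolev embedding formula: 1/q = 1/p - k/n
1/q = 1/3 - 1/7 = 4/21
q = 1/(4/21) = 21/4 = 5.2500

5.2500


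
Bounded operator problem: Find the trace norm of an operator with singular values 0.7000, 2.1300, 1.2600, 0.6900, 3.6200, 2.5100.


The nuclear norm is the sum of all singular values.
||T||_1 = 0.7000 + 2.1300 + 1.2600 + 0.6900 + 3.6200 + 2.5100
= 10.9100

10.9100


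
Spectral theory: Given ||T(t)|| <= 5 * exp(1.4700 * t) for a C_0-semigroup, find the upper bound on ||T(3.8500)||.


||T(3.8500)|| <= 5 * exp(1.4700 * 3.8500)
= 5 * exp(5.6595)
= 5 * 287.0051
= 1435.0255

1435.0255


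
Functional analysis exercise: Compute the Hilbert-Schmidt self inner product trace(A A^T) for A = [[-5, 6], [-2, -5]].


trace(A * A^T) = sum of squares of all entries
= (-5)^2 + 6^2 + (-2)^2 + (-5)^2
= 25 + 36 + 4 + 25
= 90

90


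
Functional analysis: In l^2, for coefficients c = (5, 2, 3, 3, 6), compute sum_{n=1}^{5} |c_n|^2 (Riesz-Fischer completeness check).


sum |c_n|^2 = 5^2 + 2^2 + 3^2 + 3^2 + 6^2
= 25 + 4 + 9 + 9 + 36
= 83

83


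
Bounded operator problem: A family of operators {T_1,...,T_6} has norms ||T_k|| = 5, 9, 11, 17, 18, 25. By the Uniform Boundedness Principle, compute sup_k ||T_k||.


By the Uniform Boundedness Principle, the supremum of norms is finite.
sup_k ||T_k|| = max(5, 9, 11, 17, 18, 25) = 25

25


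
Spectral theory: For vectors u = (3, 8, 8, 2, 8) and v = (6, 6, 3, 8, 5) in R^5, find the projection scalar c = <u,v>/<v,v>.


Computing <u,v> = 3*6 + 8*6 + 8*3 + 2*8 + 8*5 = 146
Computing <v,v> = 6^2 + 6^2 + 3^2 + 8^2 + 5^2 = 170
Projection coefficient = 146/170 = 0.8588

0.8588


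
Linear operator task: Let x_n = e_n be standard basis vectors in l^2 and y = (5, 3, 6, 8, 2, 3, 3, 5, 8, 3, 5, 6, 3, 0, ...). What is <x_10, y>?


x_10 = e_10 is the standard basis vector with 1 in position 10.
<x_10, y> = y_10 = 3
As n -> infinity, <x_n, y> -> 0, confirming weak convergence of (x_n) to 0.

3


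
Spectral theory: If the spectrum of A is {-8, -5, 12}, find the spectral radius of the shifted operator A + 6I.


Spectrum of A + 6I = {-2, 1, 18}
Spectral radius = max |lambda| over the shifted spectrum
= max(2, 1, 18) = 18

18


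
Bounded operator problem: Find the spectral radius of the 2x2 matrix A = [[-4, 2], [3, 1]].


For a 2x2 matrix, eigenvalues satisfy lambda^2 - (trace)*lambda + det = 0
trace = -4 + 1 = -3
det = -4*1 - 2*3 = -10
discriminant = (-3)^2 - 4*(-10) = 49
spectral radius = max |eigenvalue| = 5.0000

5.0000


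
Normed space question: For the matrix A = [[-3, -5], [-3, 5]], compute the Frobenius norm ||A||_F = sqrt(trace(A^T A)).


||A||_F^2 = sum a_ij^2
= (-3)^2 + (-5)^2 + (-3)^2 + 5^2
= 9 + 25 + 9 + 25 = 68
||A||_F = sqrt(68) = 8.2462

8.2462


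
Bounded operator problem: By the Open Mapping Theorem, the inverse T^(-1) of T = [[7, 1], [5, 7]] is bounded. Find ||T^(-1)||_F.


det(T) = 7*7 - 1*5 = 44
T^(-1) = (1/44) * [[7, -1], [-5, 7]] = [[0.1591, -0.0227], [-0.1136, 0.1591]]
||T^(-1)||_F^2 = 0.1591^2 + (-0.0227)^2 + (-0.1136)^2 + 0.1591^2 = 0.0640
||T^(-1)||_F = sqrt(0.0640) = 0.2531

0.2531


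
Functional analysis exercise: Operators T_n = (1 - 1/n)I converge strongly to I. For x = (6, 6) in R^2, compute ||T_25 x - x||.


T_25 x - x = (1 - 1/25)x - x = -x/25
||x|| = sqrt(72) = 8.4853
||T_25 x - x|| = ||x||/25 = 8.4853/25 = 0.3394

0.3394


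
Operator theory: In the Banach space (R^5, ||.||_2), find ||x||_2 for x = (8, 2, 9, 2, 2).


The l^2 norm = (sum |x_i|^2)^(1/2)
Sum of 2th powers = 64 + 4 + 81 + 4 + 4 = 157
||x||_2 = (157)^(1/2) = 12.5300

12.5300


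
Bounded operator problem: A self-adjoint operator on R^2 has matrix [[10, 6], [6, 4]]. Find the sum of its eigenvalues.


For a self-adjoint (symmetric) matrix, the eigenvalues are real.
The sum of eigenvalues equals the trace of the matrix.
trace = 10 + 4 = 14

14


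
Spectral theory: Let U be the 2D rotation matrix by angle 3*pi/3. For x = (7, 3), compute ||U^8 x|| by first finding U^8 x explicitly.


U is a rotation by theta = 3*pi/3
U^8 = rotation by 8*theta = 24*pi/3 = 0*pi/3 (mod 2*pi)
cos(0*pi/3) = 1.0000, sin(0*pi/3) = 0.0000
U^8 x = (1.0000 * 7 - 0.0000 * 3, 0.0000 * 7 + 1.0000 * 3)
= (7.0000, 3.0000)
||U^8 x|| = sqrt(7.0000^2 + 3.0000^2) = sqrt(58.0000) = 7.6158

7.6158


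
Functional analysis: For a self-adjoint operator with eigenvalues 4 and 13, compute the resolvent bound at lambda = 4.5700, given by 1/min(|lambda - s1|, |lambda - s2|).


dist(4.5700, {4, 13}) = min(|4.5700 - 4|, |4.5700 - 13|)
= min(0.5700, 8.4300) = 0.5700
Resolvent bound = 1/0.5700 = 1.7544

1.7544


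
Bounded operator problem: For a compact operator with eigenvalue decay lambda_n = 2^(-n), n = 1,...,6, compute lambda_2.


The eigenvalue formula gives lambda_2 = 1/2^2
= 1/4
= 0.2500

0.2500


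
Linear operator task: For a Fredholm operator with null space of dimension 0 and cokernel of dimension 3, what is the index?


The Fredholm index is defined as ind(T) = dim(ker T) - dim(coker T)
= 0 - 3
= -3

-3


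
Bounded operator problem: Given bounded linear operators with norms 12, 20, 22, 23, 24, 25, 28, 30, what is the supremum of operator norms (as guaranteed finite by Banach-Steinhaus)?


By the Uniform Boundedness Principle, the supremum of norms is finite.
sup_k ||T_k|| = max(12, 20, 22, 23, 24, 25, 28, 30) = 30

30


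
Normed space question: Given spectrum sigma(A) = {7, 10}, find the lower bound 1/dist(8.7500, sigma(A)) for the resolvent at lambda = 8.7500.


dist(8.7500, {7, 10}) = min(|8.7500 - 7|, |8.7500 - 10|)
= min(1.7500, 1.2500) = 1.2500
Resolvent bound = 1/1.2500 = 0.8000

0.8000


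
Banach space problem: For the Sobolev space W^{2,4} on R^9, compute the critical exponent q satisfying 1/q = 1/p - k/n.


Using the Sobolev embedding formula: 1/q = 1/p - k/n
1/q = 1/4 - 2/9 = 1/36
q = 1/(1/36) = 36

36.0000


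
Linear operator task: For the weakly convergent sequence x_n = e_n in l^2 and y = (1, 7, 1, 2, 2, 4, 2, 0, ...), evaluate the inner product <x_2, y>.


x_2 = e_2 is the standard basis vector with 1 in position 2.
<x_2, y> = y_2 = 7
As n -> infinity, <x_n, y> -> 0, confirming weak convergence of (x_n) to 0.

7


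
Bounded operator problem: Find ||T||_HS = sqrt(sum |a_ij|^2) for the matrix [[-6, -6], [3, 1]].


The Hilbert-Schmidt norm is sqrt(sum of squares of all entries).
Sum of squares = (-6)^2 + (-6)^2 + 3^2 + 1^2
= 36 + 36 + 9 + 1 = 82
||T||_HS = sqrt(82) = 9.0554

9.0554


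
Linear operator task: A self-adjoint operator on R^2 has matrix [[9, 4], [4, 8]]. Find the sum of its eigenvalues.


For a self-adjoint (symmetric) matrix, the eigenvalues are real.
The sum of eigenvalues equals the trace of the matrix.
trace = 9 + 8 = 17

17


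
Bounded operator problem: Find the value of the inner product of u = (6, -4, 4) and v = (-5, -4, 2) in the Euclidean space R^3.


Computing the standard inner product <u, v> = sum u_i * v_i
= 6*-5 + -4*-4 + 4*2
= -30 + 16 + 8
= -6

-6


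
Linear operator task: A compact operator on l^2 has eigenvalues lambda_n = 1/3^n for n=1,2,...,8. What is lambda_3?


The eigenvalue formula gives lambda_3 = 1/3^3
= 1/27
= 0.0370

0.0370


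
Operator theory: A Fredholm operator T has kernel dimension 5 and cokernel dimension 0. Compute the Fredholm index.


The Fredholm index is defined as ind(T) = dim(ker T) - dim(coker T)
= 5 - 0
= 5

5


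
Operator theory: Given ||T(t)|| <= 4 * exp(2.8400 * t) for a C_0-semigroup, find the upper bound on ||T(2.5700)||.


||T(2.5700)|| <= 4 * exp(2.8400 * 2.5700)
= 4 * exp(7.2988)
= 4 * 1478.5246
= 5914.0985

5914.0985


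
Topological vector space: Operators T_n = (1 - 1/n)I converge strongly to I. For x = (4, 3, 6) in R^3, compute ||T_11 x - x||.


T_11 x - x = (1 - 1/11)x - x = -x/11
||x|| = sqrt(61) = 7.8102
||T_11 x - x|| = ||x||/11 = 7.8102/11 = 0.7100

0.7100


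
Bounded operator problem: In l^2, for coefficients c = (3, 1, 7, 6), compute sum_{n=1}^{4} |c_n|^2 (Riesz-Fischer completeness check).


sum |c_n|^2 = 3^2 + 1^2 + 7^2 + 6^2
= 9 + 1 + 49 + 36
= 95

95


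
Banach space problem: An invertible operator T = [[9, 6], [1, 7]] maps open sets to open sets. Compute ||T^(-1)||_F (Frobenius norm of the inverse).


det(T) = 9*7 - 6*1 = 57
T^(-1) = (1/57) * [[7, -6], [-1, 9]] = [[0.1228, -0.1053], [-0.0175, 0.1579]]
||T^(-1)||_F^2 = 0.1228^2 + (-0.1053)^2 + (-0.0175)^2 + 0.1579^2 = 0.0514
||T^(-1)||_F = sqrt(0.0514) = 0.2267

0.2267


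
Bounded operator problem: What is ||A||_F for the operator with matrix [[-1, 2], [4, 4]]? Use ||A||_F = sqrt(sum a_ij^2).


||A||_F^2 = sum a_ij^2
= (-1)^2 + 2^2 + 4^2 + 4^2
= 1 + 4 + 16 + 16 = 37
||A||_F = sqrt(37) = 6.0828

6.0828


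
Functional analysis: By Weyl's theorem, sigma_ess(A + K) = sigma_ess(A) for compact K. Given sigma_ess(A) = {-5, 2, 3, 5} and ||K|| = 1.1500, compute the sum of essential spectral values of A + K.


By Weyl's theorem, the essential spectrum is invariant under compact perturbations.
sigma_ess(A + K) = sigma_ess(A) = {-5, 2, 3, 5}
Sum = -5 + 2 + 3 + 5 = 5

5


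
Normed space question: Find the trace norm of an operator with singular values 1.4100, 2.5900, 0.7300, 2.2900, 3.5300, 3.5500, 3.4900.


The nuclear norm is the sum of all singular values.
||T||_1 = 1.4100 + 2.5900 + 0.7300 + 2.2900 + 3.5300 + 3.5500 + 3.4900
= 17.5900

17.5900


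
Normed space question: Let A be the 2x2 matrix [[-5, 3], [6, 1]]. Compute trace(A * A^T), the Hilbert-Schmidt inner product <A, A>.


trace(A * A^T) = sum of squares of all entries
= (-5)^2 + 3^2 + 6^2 + 1^2
= 25 + 9 + 36 + 1
= 71

71


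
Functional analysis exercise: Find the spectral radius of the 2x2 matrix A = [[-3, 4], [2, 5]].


For a 2x2 matrix, eigenvalues satisfy lambda^2 - (trace)*lambda + det = 0
trace = -3 + 5 = 2
det = -3*5 - 4*2 = -23
discriminant = 2^2 - 4*(-23) = 96
spectral radius = max |eigenvalue| = 5.8990

5.8990


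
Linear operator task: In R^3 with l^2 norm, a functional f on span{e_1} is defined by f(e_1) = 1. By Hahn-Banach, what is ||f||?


The norm of f is given by ||f|| = sup_{||x||=1} |f(x)|.
On span{e_1}, ||e_1|| = 1, so ||f|| = |f(e_1)| / ||e_1||
= |1| / 1 = 1.0000

1.0000


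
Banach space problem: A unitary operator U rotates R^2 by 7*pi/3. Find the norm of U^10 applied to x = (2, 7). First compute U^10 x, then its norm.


U is a rotation by theta = 7*pi/3
U^10 = rotation by 10*theta = 70*pi/3 = 4*pi/3 (mod 2*pi)
cos(4*pi/3) = -0.5000, sin(4*pi/3) = -0.8660
U^10 x = (-0.5000 * 2 - -0.8660 * 7, -0.8660 * 2 + -0.5000 * 7)
= (5.0622, -5.2321)
||U^10 x|| = sqrt(5.0622^2 + (-5.2321)^2) = sqrt(53.0000) = 7.2801

7.2801


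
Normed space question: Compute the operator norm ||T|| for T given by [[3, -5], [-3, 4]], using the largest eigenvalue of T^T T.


A^T A = [[18, -27], [-27, 41]]
trace(A^T A) = 59, det(A^T A) = 9
discriminant = 59^2 - 4*9 = 3445
Largest eigenvalue of A^T A = (trace + sqrt(disc))/2 = 58.8471
||T|| = sqrt(58.8471) = 7.6712

7.6712


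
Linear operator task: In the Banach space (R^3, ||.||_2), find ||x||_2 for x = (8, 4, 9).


The l^2 norm = (sum |x_i|^2)^(1/2)
Sum of 2th powers = 64 + 16 + 81 = 161
||x||_2 = (161)^(1/2) = 12.6886

12.6886


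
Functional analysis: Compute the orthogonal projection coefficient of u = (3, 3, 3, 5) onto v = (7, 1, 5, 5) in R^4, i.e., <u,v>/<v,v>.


Computing <u,v> = 3*7 + 3*1 + 3*5 + 5*5 = 64
Computing <v,v> = 7^2 + 1^2 + 5^2 + 5^2 = 100
Projection coefficient = 64/100 = 0.6400

0.6400


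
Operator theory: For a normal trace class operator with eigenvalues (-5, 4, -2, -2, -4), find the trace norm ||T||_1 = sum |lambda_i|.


For a normal operator, singular values equal |eigenvalues|.
Trace norm = sum |lambda_i| = 5 + 4 + 2 + 2 + 4
= 17

17


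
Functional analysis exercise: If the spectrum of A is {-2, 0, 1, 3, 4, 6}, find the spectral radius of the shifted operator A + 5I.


Spectrum of A + 5I = {3, 5, 6, 8, 9, 11}
Spectral radius = max |lambda| over the shifted spectrum
= max(3, 5, 6, 8, 9, 11) = 11

11


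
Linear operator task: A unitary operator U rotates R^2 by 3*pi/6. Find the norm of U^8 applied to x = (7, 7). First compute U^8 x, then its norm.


U is a rotation by theta = 3*pi/6
U^8 = rotation by 8*theta = 24*pi/6 = 0*pi/6 (mod 2*pi)
cos(0*pi/6) = 1.0000, sin(0*pi/6) = 0.0000
U^8 x = (1.0000 * 7 - 0.0000 * 7, 0.0000 * 7 + 1.0000 * 7)
= (7.0000, 7.0000)
||U^8 x|| = sqrt(7.0000^2 + 7.0000^2) = sqrt(98.0000) = 9.8995

9.8995


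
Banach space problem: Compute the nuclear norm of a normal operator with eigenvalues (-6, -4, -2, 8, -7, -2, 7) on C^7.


For a normal operator, singular values equal |eigenvalues|.
Trace norm = sum |lambda_i| = 6 + 4 + 2 + 8 + 7 + 2 + 7
= 36

36


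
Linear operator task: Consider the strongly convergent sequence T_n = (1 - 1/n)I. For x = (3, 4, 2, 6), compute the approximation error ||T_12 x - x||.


T_12 x - x = (1 - 1/12)x - x = -x/12
||x|| = sqrt(65) = 8.0623
||T_12 x - x|| = ||x||/12 = 8.0623/12 = 0.6719

0.6719


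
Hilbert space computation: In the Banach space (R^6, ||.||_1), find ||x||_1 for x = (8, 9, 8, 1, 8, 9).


The l^1 norm equals the sum of absolute values of all components.
||x||_1 = 8 + 9 + 8 + 1 + 8 + 9
= 43

43.0000


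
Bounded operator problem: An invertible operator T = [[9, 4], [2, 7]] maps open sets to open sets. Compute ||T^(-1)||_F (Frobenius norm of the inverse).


det(T) = 9*7 - 4*2 = 55
T^(-1) = (1/55) * [[7, -4], [-2, 9]] = [[0.1273, -0.0727], [-0.0364, 0.1636]]
||T^(-1)||_F^2 = 0.1273^2 + (-0.0727)^2 + (-0.0364)^2 + 0.1636^2 = 0.0496
||T^(-1)||_F = sqrt(0.0496) = 0.2227

0.2227


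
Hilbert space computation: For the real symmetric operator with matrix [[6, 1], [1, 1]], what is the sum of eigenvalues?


For a self-adjoint (symmetric) matrix, the eigenvalues are real.
The sum of eigenvalues equals the trace of the matrix.
trace = 6 + 1 = 7

7


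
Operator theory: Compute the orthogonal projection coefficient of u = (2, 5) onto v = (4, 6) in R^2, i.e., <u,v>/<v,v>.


Computing <u,v> = 2*4 + 5*6 = 38
Computing <v,v> = 4^2 + 6^2 = 52
Projection coefficient = 38/52 = 0.7308

0.7308


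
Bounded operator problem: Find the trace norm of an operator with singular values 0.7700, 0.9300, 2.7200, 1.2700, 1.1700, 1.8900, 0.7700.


The nuclear norm is the sum of all singular values.
||T||_1 = 0.7700 + 0.9300 + 2.7200 + 1.2700 + 1.1700 + 1.8900 + 0.7700
= 9.5200

9.5200


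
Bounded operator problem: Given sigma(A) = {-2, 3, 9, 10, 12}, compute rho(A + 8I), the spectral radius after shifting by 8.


Spectrum of A + 8I = {6, 11, 17, 18, 20}
Spectral radius = max |lambda| over the shifted spectrum
= max(6, 11, 17, 18, 20) = 20

20


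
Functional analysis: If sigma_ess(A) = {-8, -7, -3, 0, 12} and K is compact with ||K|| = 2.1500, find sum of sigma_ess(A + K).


By Weyl's theorem, the essential spectrum is invariant under compact perturbations.
sigma_ess(A + K) = sigma_ess(A) = {-8, -7, -3, 0, 12}
Sum = -8 + -7 + -3 + 0 + 12 = -6

-6


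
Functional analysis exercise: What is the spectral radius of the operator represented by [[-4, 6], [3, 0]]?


For a 2x2 matrix, eigenvalues satisfy lambda^2 - (trace)*lambda + det = 0
trace = -4 + 0 = -4
det = -4*0 - 6*3 = -18
discriminant = (-4)^2 - 4*(-18) = 88
spectral radius = max |eigenvalue| = 6.6904

6.6904


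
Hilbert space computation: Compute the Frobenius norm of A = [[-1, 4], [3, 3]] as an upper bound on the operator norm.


||A||_F^2 = sum a_ij^2
= (-1)^2 + 4^2 + 3^2 + 3^2
= 1 + 16 + 9 + 9 = 35
||A||_F = sqrt(35) = 5.9161

5.9161


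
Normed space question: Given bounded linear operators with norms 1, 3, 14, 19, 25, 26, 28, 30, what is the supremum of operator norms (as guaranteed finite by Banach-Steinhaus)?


By the Uniform Boundedness Principle, the supremum of norms is finite.
sup_k ||T_k|| = max(1, 3, 14, 19, 25, 26, 28, 30) = 30

30


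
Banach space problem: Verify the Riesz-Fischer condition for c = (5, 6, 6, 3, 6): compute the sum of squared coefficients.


sum |c_n|^2 = 5^2 + 6^2 + 6^2 + 3^2 + 6^2
= 25 + 36 + 36 + 9 + 36
= 142

142


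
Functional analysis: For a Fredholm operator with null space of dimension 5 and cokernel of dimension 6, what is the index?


The Fredholm index is defined as ind(T) = dim(ker T) - dim(coker T)
= 5 - 6
= -1

-1


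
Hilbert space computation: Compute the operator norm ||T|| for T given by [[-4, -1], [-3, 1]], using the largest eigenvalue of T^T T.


A^T A = [[25, 1], [1, 2]]
trace(A^T A) = 27, det(A^T A) = 49
discriminant = 27^2 - 4*49 = 533
Largest eigenvalue of A^T A = (trace + sqrt(disc))/2 = 25.0434
||T|| = sqrt(25.0434) = 5.0043

5.0043


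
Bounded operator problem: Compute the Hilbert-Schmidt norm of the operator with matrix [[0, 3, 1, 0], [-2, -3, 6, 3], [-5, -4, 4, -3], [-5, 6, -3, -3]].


The Hilbert-Schmidt norm is sqrt(sum of squares of all entries).
Sum of squares = 0^2 + 3^2 + 1^2 + 0^2 + (-2)^2 + (-3)^2 + 6^2 + 3^2 + (-5)^2 + (-4)^2 + 4^2 + (-3)^2 + (-5)^2 + 6^2 + (-3)^2 + (-3)^2
= 0 + 9 + 1 + 0 + 4 + 9 + 36 + 9 + 25 + 16 + 16 + 9 + 25 + 36 + 9 + 9 = 213
||T||_HS = sqrt(213) = 14.5945

14.5945


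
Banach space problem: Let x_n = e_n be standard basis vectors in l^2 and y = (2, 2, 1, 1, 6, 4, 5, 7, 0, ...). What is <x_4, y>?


x_4 = e_4 is the standard basis vector with 1 in position 4.
<x_4, y> = y_4 = 1
As n -> infinity, <x_n, y> -> 0, confirming weak convergence of (x_n) to 0.

1


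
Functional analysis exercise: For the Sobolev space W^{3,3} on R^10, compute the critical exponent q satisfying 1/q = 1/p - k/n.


Using the Sobolev embedding formula: 1/q = 1/p - k/n
1/q = 1/3 - 3/10 = 1/30
q = 1/(1/30) = 30

30.0000


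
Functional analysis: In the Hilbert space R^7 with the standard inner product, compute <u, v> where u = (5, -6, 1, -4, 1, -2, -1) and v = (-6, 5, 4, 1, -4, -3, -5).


Computing the standard inner product <u, v> = sum u_i * v_i
= 5*-6 + -6*5 + 1*4 + -4*1 + 1*-4 + -2*-3 + -1*-5
= -30 + -30 + 4 + -4 + -4 + 6 + 5
= -53

-53


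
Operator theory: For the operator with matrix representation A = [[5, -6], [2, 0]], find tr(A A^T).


trace(A * A^T) = sum of squares of all entries
= 5^2 + (-6)^2 + 2^2 + 0^2
= 25 + 36 + 4 + 0
= 65

65


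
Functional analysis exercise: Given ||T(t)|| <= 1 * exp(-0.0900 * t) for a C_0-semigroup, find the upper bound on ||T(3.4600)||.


||T(3.4600)|| <= 1 * exp(-0.0900 * 3.4600)
= 1 * exp(-0.3114)
= 1 * 0.7324
= 0.7324

0.7324


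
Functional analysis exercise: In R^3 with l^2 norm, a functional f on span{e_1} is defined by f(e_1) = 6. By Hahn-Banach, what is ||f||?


The norm of f is given by ||f|| = sup_{||x||=1} |f(x)|.
On span{e_1}, ||e_1|| = 1, so ||f|| = |f(e_1)| / ||e_1||
= |6| / 1 = 6.0000

6.0000


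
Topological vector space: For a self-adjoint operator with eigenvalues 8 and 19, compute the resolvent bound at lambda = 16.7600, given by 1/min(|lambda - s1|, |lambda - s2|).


dist(16.7600, {8, 19}) = min(|16.7600 - 8|, |16.7600 - 19|)
= min(8.7600, 2.2400) = 2.2400
Resolvent bound = 1/2.2400 = 0.4464

0.4464


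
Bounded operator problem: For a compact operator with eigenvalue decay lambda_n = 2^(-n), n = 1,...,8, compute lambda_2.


The eigenvalue formula gives lambda_2 = 1/2^2
= 1/4
= 0.2500

0.2500


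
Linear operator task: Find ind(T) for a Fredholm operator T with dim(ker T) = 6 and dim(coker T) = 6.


The Fredholm index is defined as ind(T) = dim(ker T) - dim(coker T)
= 6 - 6
= 0

0


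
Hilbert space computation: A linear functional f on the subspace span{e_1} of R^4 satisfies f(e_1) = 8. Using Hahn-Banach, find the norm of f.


The norm of f is given by ||f|| = sup_{||x||=1} |f(x)|.
On span{e_1}, ||e_1|| = 1, so ||f|| = |f(e_1)| / ||e_1||
= |8| / 1 = 8.0000

8.0000


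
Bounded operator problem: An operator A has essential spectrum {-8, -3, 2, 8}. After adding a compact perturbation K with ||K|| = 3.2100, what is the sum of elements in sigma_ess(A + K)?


By Weyl's theorem, the essential spectrum is invariant under compact perturbations.
sigma_ess(A + K) = sigma_ess(A) = {-8, -3, 2, 8}
Sum = -8 + -3 + 2 + 8 = -1

-1


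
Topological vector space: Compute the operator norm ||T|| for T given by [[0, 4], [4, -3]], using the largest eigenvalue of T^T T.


A^T A = [[16, -12], [-12, 25]]
trace(A^T A) = 41, det(A^T A) = 256
discriminant = 41^2 - 4*256 = 657
Largest eigenvalue of A^T A = (trace + sqrt(disc))/2 = 33.3160
||T|| = sqrt(33.3160) = 5.7720

5.7720


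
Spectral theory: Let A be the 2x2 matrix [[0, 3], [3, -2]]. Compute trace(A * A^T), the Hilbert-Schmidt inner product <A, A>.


trace(A * A^T) = sum of squares of all entries
= 0^2 + 3^2 + 3^2 + (-2)^2
= 0 + 9 + 9 + 4
= 22

22


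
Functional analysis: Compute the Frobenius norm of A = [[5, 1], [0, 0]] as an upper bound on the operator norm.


||A||_F^2 = sum a_ij^2
= 5^2 + 1^2 + 0^2 + 0^2
= 25 + 1 + 0 + 0 = 26
||A||_F = sqrt(26) = 5.0990

5.0990


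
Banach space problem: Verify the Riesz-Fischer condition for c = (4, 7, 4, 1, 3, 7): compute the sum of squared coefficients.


sum |c_n|^2 = 4^2 + 7^2 + 4^2 + 1^2 + 3^2 + 7^2
= 16 + 49 + 16 + 1 + 9 + 49
= 140

140


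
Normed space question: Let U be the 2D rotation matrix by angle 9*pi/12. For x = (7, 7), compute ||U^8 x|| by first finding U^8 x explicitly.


U is a rotation by theta = 9*pi/12
U^8 = rotation by 8*theta = 72*pi/12 = 0*pi/12 (mod 2*pi)
cos(0*pi/12) = 1.0000, sin(0*pi/12) = 0.0000
U^8 x = (1.0000 * 7 - 0.0000 * 7, 0.0000 * 7 + 1.0000 * 7)
= (7.0000, 7.0000)
||U^8 x|| = sqrt(7.0000^2 + 7.0000^2) = sqrt(98.0000) = 9.8995

9.8995


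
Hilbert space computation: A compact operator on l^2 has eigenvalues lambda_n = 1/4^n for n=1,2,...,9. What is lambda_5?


The eigenvalue formula gives lambda_5 = 1/4^5
= 1/1024
= 9.7656e-04

9.7656e-04


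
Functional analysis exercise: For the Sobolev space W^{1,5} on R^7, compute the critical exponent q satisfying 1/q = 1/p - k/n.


Using the Sobolev embedding formula: 1/q = 1/p - k/n
1/q = 1/5 - 1/7 = 2/35
q = 1/(2/35) = 35/2 = 17.5000

17.5000


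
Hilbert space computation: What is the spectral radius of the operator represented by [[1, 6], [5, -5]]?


For a 2x2 matrix, eigenvalues satisfy lambda^2 - (trace)*lambda + det = 0
trace = 1 + -5 = -4
det = 1*-5 - 6*5 = -35
discriminant = (-4)^2 - 4*(-35) = 156
spectral radius = max |eigenvalue| = 8.2450

8.2450
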